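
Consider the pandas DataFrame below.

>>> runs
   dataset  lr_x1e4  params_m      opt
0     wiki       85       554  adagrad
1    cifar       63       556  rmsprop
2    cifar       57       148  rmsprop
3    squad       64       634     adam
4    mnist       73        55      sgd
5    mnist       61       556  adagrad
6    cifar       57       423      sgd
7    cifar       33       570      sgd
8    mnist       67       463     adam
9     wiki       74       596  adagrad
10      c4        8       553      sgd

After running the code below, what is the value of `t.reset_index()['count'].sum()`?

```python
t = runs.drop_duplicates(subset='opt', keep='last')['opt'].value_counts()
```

drop duplicate opt (keep=last):
   dataset  lr_x1e4  params_m      opt
2    cifar       57       148  rmsprop
8    mnist       67       463     adam
9     wiki       74       596  adagrad
10      c4        8       553      sgd
value_counts of opt:
opt
rmsprop    1
adam       1
adagrad    1
sgd        1
Name: count, dtype: int64
reset_index():
       opt  count
0  rmsprop      1
1     adam      1
2  adagrad      1
3      sgd      1
Taking the sum of column 'count' gives 4.

4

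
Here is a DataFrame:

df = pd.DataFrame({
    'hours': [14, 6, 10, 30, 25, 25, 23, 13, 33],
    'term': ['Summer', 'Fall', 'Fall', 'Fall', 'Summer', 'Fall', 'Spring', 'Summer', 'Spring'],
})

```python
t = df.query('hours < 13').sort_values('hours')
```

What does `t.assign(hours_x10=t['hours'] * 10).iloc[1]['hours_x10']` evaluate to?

filter rows where hours < 13:
   hours  term
1      6  Fall
2     10  Fall
sort by hours:
   hours  term
1      6  Fall
2     10  Fall
add column hours_x10 = t['hours'] * 10:
   hours  term  hours_x10
1      6  Fall         60
2     10  Fall        100
Taking the value at position 1, column 'hours_x10' gives 100.

100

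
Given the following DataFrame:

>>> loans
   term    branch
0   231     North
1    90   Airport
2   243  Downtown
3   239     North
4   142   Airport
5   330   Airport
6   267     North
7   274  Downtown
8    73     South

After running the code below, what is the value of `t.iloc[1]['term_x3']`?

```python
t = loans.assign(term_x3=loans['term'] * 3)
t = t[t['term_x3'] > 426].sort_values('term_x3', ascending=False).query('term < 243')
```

add column term_x3 = loans['term'] * 3:
   term    branch  term_x3
0   231     North      693
1    90   Airport      270
2   243  Downtown      729
3   239     North      717
4   142   Airport      426
5   330   Airport      990
6   267     North      801
7   274  Downtown      822
8    73     South      219
filter rows where term_x3 > 426:
   term    branch  term_x3
0   231     North      693
2   243  Downtown      729
3   239     North      717
5   330   Airport      990
6   267     North      801
7   274  Downtown      822
sort by term_x3 descending:
   term    branch  term_x3
5   330   Airport      990
7   274  Downtown      822
6   267     North      801
2   243  Downtown      729
3   239     North      717
0   231     North      693
filter rows where term < 243:
   term branch  term_x3
3   239  North      717
0   231  North      693
The value at position 1, column 'term_x3' is 693.

693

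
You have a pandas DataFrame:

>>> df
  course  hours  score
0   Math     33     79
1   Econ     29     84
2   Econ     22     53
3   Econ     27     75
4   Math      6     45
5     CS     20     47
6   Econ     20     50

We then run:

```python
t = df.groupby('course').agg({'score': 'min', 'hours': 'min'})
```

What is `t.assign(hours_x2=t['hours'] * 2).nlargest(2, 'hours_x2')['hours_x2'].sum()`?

80

group by course: min(score), min(hours):
        score  hours
course              
CS         47     20
Econ       50     20
Math       45      6
add column hours_x2 = t['hours'] * 2:
        score  hours  hours_x2
course                        
CS         47     20        40
Econ       50     20        40
Math       45      6        12
take 2 rows with largest hours_x2:
        score  hours  hours_x2
course                        
CS         47     20        40
Econ       50     20        40
Hence 80.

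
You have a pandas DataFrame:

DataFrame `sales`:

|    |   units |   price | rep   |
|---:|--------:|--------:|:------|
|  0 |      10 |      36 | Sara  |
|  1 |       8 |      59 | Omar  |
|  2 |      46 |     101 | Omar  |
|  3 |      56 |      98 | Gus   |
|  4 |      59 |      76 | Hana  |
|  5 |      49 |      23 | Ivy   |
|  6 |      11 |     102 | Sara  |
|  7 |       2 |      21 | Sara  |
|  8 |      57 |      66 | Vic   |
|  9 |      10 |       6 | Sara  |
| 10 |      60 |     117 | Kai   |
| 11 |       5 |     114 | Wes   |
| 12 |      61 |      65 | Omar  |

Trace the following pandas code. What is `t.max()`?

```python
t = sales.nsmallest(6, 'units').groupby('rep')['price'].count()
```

take 6 rows with smallest units:
    units  price   rep
7       2     21  Sara
11      5    114   Wes
1       8     59  Omar
0      10     36  Sara
9      10      6  Sara
6      11    102  Sara
group by rep, count of price:
rep
Omar    1
Sara    4
Wes     1
Name: price, dtype: int64

4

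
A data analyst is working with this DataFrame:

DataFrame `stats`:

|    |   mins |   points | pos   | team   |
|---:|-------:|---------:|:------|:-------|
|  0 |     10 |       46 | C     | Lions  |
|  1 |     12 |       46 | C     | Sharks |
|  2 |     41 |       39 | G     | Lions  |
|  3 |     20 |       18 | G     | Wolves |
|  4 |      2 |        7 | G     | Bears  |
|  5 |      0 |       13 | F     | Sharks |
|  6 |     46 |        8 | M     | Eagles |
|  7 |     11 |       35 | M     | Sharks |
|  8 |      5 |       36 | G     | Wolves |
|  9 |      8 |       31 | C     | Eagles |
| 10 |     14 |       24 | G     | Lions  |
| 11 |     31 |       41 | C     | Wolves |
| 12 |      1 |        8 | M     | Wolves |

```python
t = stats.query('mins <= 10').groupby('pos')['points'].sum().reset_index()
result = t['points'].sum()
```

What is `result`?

filter rows where mins <= 10:
    mins  points pos    team
0     10      46   C   Lions
4      2       7   G   Bears
5      0      13   F  Sharks
8      5      36   G  Wolves
9      8      31   C  Eagles
12     1       8   M  Wolves
group by pos, sum of points:
pos
C    77
F    13
G    43
M     8
Name: points, dtype: int64
reset_index():
  pos  points
0   C      77
1   F      13
2   G      43
3   M       8
The sum of column 'points' is 141.

141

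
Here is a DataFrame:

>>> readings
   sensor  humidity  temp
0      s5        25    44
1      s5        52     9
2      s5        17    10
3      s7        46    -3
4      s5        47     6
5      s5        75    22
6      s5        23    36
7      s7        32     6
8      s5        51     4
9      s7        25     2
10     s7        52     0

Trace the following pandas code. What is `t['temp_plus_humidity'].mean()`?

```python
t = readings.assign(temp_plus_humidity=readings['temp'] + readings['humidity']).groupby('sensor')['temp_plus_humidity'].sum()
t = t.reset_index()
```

add column temp_plus_humidity = readings['temp'] + readings['humidity']:
   sensor  humidity  temp  temp_plus_humidity
0      s5        25    44                  69
1      s5        52     9                  61
2      s5        17    10                  27
3      s7        46    -3                  43
4      s5        47     6                  53
5      s5        75    22                  97
6      s5        23    36                  59
7      s7        32     6                  38
8      s5        51     4                  55
9      s7        25     2                  27
10     s7        52     0                  52
group by sensor, sum of temp_plus_humidity:
sensor
s5    421
s7    160
Name: temp_plus_humidity, dtype: int64
reset_index():
  sensor  temp_plus_humidity
0     s5                 421
1     s7                 160
Finally, mean of column 'temp_plus_humidity' = 290.5.

290.5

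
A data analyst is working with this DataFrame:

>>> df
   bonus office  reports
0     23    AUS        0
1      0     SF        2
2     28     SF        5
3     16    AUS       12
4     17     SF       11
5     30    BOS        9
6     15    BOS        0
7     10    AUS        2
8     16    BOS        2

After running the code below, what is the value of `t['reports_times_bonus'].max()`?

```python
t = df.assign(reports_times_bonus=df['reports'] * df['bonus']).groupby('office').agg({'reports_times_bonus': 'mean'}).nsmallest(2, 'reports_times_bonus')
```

add column reports_times_bonus = df['reports'] * df['bonus']:
   bonus office  reports  reports_times_bonus
0     23    AUS        0                    0
1      0     SF        2                    0
2     28     SF        5                  140
3     16    AUS       12                  192
4     17     SF       11                  187
5     30    BOS        9                  270
6     15    BOS        0                    0
7     10    AUS        2                   20
8     16    BOS        2                   32
group by office, mean of reports_times_bonus:
        reports_times_bonus
office                     
AUS               70.666667
BOS              100.666667
SF               109.000000
take 2 rows with smallest reports_times_bonus:
        reports_times_bonus
office                     
AUS               70.666667
BOS              100.666667
Reading off the max of column 'reports_times_bonus', we get 100.666666667.

100.666666667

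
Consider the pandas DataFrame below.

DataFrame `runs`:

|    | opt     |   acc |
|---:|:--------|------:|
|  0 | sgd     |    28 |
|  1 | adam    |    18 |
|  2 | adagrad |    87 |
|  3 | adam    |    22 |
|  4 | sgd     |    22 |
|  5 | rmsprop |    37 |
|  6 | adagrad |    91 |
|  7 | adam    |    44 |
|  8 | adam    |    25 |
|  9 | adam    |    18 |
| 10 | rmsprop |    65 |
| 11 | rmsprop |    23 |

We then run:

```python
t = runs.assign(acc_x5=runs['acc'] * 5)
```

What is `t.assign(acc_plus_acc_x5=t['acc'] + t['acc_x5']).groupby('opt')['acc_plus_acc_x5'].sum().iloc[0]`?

add column acc_x5 = runs['acc'] * 5:
        opt  acc  acc_x5
0       sgd   28     140
1      adam   18      90
2   adagrad   87     435
3      adam   22     110
4       sgd   22     110
5   rmsprop   37     185
6   adagrad   91     455
7      adam   44     220
8      adam   25     125
9      adam   18      90
10  rmsprop   65     325
11  rmsprop   23     115
add column acc_plus_acc_x5 = t['acc'] + t['acc_x5']:
        opt  acc  acc_x5  acc_plus_acc_x5
0       sgd   28     140              168
1      adam   18      90              108
2   adagrad   87     435              522
3      adam   22     110              132
4       sgd   22     110              132
5   rmsprop   37     185              222
6   adagrad   91     455              546
7      adam   44     220              264
8      adam   25     125              150
9      adam   18      90              108
10  rmsprop   65     325              390
11  rmsprop   23     115              138
group by opt, sum of acc_plus_acc_x5:
opt
adagrad    1068
adam        762
rmsprop     750
sgd         300
Name: acc_plus_acc_x5, dtype: int64
So iloc[0] = 1068.

1068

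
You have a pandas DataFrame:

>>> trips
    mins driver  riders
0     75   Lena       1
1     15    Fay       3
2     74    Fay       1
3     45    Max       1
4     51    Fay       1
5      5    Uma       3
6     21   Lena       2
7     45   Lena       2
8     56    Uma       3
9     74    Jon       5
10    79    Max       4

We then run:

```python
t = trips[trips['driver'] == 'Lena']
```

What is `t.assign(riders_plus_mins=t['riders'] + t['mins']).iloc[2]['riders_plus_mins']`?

filter rows where driver == 'Lena':
   mins driver  riders
0    75   Lena       1
6    21   Lena       2
7    45   Lena       2
add column riders_plus_mins = t['riders'] + t['mins']:
   mins driver  riders  riders_plus_mins
0    75   Lena       1                76
6    21   Lena       2                23
7    45   Lena       2                47
Finally, value at position 2, column 'riders_plus_mins' = 47.

47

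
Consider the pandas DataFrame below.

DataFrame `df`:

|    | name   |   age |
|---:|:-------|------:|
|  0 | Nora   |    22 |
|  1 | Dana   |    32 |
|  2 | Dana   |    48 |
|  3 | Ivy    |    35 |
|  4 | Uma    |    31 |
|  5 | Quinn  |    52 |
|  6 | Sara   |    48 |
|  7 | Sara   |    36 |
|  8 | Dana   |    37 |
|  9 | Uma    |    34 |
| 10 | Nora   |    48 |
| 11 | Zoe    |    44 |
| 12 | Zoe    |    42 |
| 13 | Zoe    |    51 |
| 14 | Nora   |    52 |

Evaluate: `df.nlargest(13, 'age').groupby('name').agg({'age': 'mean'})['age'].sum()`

take 13 rows with largest age:
     name  age
5   Quinn   52
14   Nora   52
13    Zoe   51
2    Dana   48
6    Sara   48
10   Nora   48
11    Zoe   44
12    Zoe   42
8    Dana   37
7    Sara   36
3     Ivy   35
9     Uma   34
1    Dana   32
group by name, mean of age:
             age
name            
Dana   39.000000
Ivy    35.000000
Nora   50.000000
Quinn  52.000000
Sara   42.000000
Uma    34.000000
Zoe    45.666667
So sum() = 297.666666667.

297.666666667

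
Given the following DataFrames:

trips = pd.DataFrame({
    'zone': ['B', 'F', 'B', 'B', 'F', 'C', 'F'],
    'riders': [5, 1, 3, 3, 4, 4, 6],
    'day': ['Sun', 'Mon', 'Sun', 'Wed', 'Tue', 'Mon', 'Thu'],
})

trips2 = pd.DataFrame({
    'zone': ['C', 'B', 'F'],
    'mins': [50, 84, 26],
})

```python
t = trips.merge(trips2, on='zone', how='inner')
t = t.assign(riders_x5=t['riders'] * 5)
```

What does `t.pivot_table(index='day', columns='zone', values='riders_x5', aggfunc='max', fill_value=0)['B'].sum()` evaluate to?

merge on 'zone' (how='inner') → 7 rows:
  zone  riders  day  mins
0    B       5  Sun    84
1    F       1  Mon    26
2    B       3  Sun    84
3    B       3  Wed    84
4    F       4  Tue    26
5    C       4  Mon    50
6    F       6  Thu    26
add column riders_x5 = t['riders'] * 5:
  zone  riders  day  mins  riders_x5
0    B       5  Sun    84         25
1    F       1  Mon    26          5
2    B       3  Sun    84         15
3    B       3  Wed    84         15
4    F       4  Tue    26         20
5    C       4  Mon    50         20
6    F       6  Thu    26         30
pivot: rows=day, cols=zone, max(riders_x5):
zone   B   C   F
day             
Mon    0  20   5
Sun   25   0   0
Thu    0   0  30
Tue    0   0  20
Wed   15   0   0

40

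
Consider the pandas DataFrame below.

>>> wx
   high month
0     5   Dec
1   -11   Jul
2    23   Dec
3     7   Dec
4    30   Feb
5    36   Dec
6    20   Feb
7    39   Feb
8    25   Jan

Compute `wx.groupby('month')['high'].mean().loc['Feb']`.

29.6666666667

group by month, mean of high:
month
Dec    17.750000
Feb    29.666667
Jan    25.000000
Jul   -11.000000
Name: high, dtype: float64
Taking the value at index 'Feb' gives 29.6666666667.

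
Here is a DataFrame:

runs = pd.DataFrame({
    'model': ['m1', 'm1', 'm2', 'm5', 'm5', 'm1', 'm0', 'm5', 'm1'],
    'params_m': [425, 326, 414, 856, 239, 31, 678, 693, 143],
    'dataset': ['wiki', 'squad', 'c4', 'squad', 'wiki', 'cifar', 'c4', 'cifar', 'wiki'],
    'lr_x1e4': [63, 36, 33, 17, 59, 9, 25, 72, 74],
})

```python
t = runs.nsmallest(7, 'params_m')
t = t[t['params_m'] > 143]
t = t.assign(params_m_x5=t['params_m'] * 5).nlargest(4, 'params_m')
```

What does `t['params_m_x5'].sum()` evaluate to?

take 7 rows with smallest params_m:
  model  params_m dataset  lr_x1e4
5    m1        31   cifar        9
8    m1       143    wiki       74
4    m5       239    wiki       59
1    m1       326   squad       36
2    m2       414      c4       33
0    m1       425    wiki       63
6    m0       678      c4       25
filter rows where params_m > 143:
  model  params_m dataset  lr_x1e4
4    m5       239    wiki       59
1    m1       326   squad       36
2    m2       414      c4       33
0    m1       425    wiki       63
6    m0       678      c4       25
add column params_m_x5 = t['params_m'] * 5:
  model  params_m dataset  lr_x1e4  params_m_x5
4    m5       239    wiki       59         1195
1    m1       326   squad       36         1630
2    m2       414      c4       33         2070
0    m1       425    wiki       63         2125
6    m0       678      c4       25         3390
take 4 rows with largest params_m:
  model  params_m dataset  lr_x1e4  params_m_x5
6    m0       678      c4       25         3390
0    m1       425    wiki       63         2125
2    m2       414      c4       33         2070
1    m1       326   squad       36         1630

9215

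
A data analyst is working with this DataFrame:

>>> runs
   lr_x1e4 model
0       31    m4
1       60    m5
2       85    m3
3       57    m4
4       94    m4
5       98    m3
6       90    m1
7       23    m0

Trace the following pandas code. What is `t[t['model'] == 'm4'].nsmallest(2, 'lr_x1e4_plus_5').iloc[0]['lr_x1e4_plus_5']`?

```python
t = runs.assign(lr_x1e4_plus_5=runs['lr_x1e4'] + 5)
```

add column lr_x1e4_plus_5 = runs['lr_x1e4'] + 5:
   lr_x1e4 model  lr_x1e4_plus_5
0       31    m4              36
1       60    m5              65
2       85    m3              90
3       57    m4              62
4       94    m4              99
5       98    m3             103
6       90    m1              95
7       23    m0              28
filter rows where model == 'm4':
   lr_x1e4 model  lr_x1e4_plus_5
0       31    m4              36
3       57    m4              62
4       94    m4              99
take 2 rows with smallest lr_x1e4_plus_5:
   lr_x1e4 model  lr_x1e4_plus_5
0       31    m4              36
3       57    m4              62

36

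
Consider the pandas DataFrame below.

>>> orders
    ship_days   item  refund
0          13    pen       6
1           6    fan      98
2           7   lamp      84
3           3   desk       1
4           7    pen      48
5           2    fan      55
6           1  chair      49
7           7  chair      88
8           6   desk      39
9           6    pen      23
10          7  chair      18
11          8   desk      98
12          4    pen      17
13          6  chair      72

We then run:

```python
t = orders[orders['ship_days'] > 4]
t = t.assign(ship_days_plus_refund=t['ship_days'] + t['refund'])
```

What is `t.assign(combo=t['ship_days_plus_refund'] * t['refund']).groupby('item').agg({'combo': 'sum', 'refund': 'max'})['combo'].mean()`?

filter rows where ship_days > 4:
    ship_days   item  refund
0          13    pen       6
1           6    fan      98
2           7   lamp      84
4           7    pen      48
7           7  chair      88
8           6   desk      39
9           6    pen      23
10          7  chair      18
11          8   desk      98
13          6  chair      72
add column ship_days_plus_refund = t['ship_days'] + t['refund']:
    ship_days   item  refund  ship_days_plus_refund
0          13    pen       6                     19
1           6    fan      98                    104
2           7   lamp      84                     91
4           7    pen      48                     55
7           7  chair      88                     95
8           6   desk      39                     45
9           6    pen      23                     29
10          7  chair      18                     25
11          8   desk      98                    106
13          6  chair      72                     78
add column combo = t['ship_days_plus_refund'] * t['refund']:
    ship_days   item  refund  ship_days_plus_refund  combo
0          13    pen       6                     19    114
1           6    fan      98                    104  10192
2           7   lamp      84                     91   7644
4           7    pen      48                     55   2640
7           7  chair      88                     95   8360
8           6   desk      39                     45   1755
9           6    pen      23                     29    667
10          7  chair      18                     25    450
11          8   desk      98                    106  10388
13          6  chair      72                     78   5616
group by item: sum(combo), max(refund):
       combo  refund
item                
chair  14426      88
desk   12143      98
fan    10192      98
lamp    7644      84
pen     3421      48
Finally, mean of column 'combo' = 9565.2.

9565.2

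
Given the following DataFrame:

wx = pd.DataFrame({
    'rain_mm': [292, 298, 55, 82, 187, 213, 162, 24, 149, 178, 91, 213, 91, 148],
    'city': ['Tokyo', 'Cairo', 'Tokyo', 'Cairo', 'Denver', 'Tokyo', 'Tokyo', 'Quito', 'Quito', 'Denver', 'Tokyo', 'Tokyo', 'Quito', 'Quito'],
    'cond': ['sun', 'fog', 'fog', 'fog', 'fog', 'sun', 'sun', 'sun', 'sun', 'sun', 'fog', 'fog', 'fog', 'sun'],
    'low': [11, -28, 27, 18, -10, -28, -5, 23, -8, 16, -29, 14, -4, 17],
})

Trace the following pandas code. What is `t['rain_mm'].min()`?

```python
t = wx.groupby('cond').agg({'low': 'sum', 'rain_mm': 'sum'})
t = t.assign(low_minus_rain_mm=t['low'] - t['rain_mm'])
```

1017

group by cond: sum(low), sum(rain_mm):
      low  rain_mm
cond              
fog   -12     1017
sun    26     1166
add column low_minus_rain_mm = t['low'] - t['rain_mm']:
      low  rain_mm  low_minus_rain_mm
cond                                 
fog   -12     1017              -1029
sun    26     1166              -1140
Reading off the min of column 'rain_mm', we get 1017.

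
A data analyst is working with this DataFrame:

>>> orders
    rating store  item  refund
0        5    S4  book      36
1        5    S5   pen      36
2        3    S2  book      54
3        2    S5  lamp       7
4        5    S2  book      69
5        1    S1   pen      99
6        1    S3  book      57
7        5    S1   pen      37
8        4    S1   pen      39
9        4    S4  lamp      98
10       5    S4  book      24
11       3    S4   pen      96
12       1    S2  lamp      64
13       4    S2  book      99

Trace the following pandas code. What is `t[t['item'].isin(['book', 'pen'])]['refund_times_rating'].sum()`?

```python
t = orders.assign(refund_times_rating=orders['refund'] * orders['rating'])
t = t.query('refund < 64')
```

1040

add column refund_times_rating = orders['refund'] * orders['rating']:
    rating store  item  refund  refund_times_rating
0        5    S4  book      36                  180
1        5    S5   pen      36                  180
2        3    S2  book      54                  162
3        2    S5  lamp       7                   14
4        5    S2  book      69                  345
5        1    S1   pen      99                   99
6        1    S3  book      57                   57
7        5    S1   pen      37                  185
8        4    S1   pen      39                  156
9        4    S4  lamp      98                  392
10       5    S4  book      24                  120
11       3    S4   pen      96                  288
12       1    S2  lamp      64                   64
13       4    S2  book      99                  396
filter rows where refund < 64:
    rating store  item  refund  refund_times_rating
0        5    S4  book      36                  180
1        5    S5   pen      36                  180
2        3    S2  book      54                  162
3        2    S5  lamp       7                   14
6        1    S3  book      57                   57
7        5    S1   pen      37                  185
8        4    S1   pen      39                  156
10       5    S4  book      24                  120
filter rows where item in ['book', 'pen']:
    rating store  item  refund  refund_times_rating
0        5    S4  book      36                  180
1        5    S5   pen      36                  180
2        3    S2  book      54                  162
6        1    S3  book      57                   57
7        5    S1   pen      37                  185
8        4    S1   pen      39                  156
10       5    S4  book      24                  120
Reading off the sum of column 'refund_times_rating', we get 1040.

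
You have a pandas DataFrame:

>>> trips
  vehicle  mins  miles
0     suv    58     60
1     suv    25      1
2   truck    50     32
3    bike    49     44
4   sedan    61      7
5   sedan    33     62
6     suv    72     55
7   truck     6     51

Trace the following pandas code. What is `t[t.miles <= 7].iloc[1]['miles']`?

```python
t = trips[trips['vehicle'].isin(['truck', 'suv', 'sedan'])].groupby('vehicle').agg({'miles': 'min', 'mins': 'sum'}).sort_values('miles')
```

filter rows where vehicle in ['truck', 'suv', 'sedan']:
  vehicle  mins  miles
0     suv    58     60
1     suv    25      1
2   truck    50     32
4   sedan    61      7
5   sedan    33     62
6     suv    72     55
7   truck     6     51
group by vehicle: min(miles), sum(mins):
         miles  mins
vehicle             
sedan        7    94
suv          1   155
truck       32    56
sort by miles:
         miles  mins
vehicle             
suv          1   155
sedan        7    94
truck       32    56
filter rows where miles <= 7:
         miles  mins
vehicle             
suv          1   155
sedan        7    94
The value at position 1, column 'miles' is 7.

7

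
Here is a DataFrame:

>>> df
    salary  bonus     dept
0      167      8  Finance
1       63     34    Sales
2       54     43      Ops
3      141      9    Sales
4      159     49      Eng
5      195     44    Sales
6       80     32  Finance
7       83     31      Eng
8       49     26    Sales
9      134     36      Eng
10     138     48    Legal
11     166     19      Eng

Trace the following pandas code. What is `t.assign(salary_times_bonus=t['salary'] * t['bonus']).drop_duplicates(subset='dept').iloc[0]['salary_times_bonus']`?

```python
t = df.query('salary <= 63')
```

2142

filter rows where salary <= 63:
   salary  bonus   dept
1      63     34  Sales
2      54     43    Ops
8      49     26  Sales
add column salary_times_bonus = t['salary'] * t['bonus']:
   salary  bonus   dept  salary_times_bonus
1      63     34  Sales                2142
2      54     43    Ops                2322
8      49     26  Sales                1274
drop duplicate dept (keep=first):
   salary  bonus   dept  salary_times_bonus
1      63     34  Sales                2142
2      54     43    Ops                2322
Finally, value at position 0, column 'salary_times_bonus' = 2142.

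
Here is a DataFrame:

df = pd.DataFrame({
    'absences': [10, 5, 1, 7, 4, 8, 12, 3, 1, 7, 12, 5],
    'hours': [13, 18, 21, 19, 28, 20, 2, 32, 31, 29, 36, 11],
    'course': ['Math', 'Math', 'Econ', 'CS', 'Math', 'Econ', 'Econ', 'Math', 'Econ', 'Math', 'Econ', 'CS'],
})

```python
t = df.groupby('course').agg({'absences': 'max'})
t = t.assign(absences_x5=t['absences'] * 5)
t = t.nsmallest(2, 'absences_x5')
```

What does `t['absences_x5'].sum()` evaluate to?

group by course, max of absences:
        absences
course          
CS             7
Econ          12
Math          10
add column absences_x5 = t['absences'] * 5:
        absences  absences_x5
course                       
CS             7           35
Econ          12           60
Math          10           50
take 2 rows with smallest absences_x5:
        absences  absences_x5
course                       
CS             7           35
Math          10           50
sum of column 'absences_x5' → 85

85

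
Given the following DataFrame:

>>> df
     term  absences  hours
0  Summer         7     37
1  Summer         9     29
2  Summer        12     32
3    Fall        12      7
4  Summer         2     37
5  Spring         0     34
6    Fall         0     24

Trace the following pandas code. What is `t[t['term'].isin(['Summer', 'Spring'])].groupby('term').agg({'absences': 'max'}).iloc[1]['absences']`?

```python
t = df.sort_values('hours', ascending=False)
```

12

sort by hours descending:
     term  absences  hours
0  Summer         7     37
4  Summer         2     37
5  Spring         0     34
2  Summer        12     32
1  Summer         9     29
6    Fall         0     24
3    Fall        12      7
filter rows where term in ['Summer', 'Spring']:
     term  absences  hours
0  Summer         7     37
4  Summer         2     37
5  Spring         0     34
2  Summer        12     32
1  Summer         9     29
group by term, max of absences:
        absences
term            
Spring         0
Summer        12
Reading off the value at position 1, column 'absences', we get 12.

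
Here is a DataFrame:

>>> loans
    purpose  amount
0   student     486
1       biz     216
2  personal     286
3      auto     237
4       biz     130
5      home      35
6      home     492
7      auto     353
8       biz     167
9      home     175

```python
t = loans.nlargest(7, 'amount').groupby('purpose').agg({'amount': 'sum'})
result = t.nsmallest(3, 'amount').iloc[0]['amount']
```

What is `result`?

take 7 rows with largest amount:
    purpose  amount
6      home     492
0   student     486
7      auto     353
2  personal     286
3      auto     237
1       biz     216
9      home     175
group by purpose, sum of amount:
          amount
purpose         
auto         590
biz          216
home         667
personal     286
student      486
take 3 rows with smallest amount:
          amount
purpose         
biz          216
personal     286
student      486
Hence 216.

216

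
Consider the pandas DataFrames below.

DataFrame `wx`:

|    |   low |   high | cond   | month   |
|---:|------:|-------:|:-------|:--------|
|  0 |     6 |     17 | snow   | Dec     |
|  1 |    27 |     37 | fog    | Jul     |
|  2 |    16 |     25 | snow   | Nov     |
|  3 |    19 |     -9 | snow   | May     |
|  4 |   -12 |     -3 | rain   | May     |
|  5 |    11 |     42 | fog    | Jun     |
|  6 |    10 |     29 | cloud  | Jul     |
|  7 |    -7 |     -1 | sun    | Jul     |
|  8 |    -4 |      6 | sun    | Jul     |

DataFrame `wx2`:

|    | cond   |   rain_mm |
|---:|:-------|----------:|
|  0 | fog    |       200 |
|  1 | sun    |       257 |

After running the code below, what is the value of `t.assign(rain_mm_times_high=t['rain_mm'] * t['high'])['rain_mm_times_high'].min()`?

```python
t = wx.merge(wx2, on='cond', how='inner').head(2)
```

7400

merge on 'cond' (how='inner') → 4 rows:
   low  high cond month  rain_mm
0   27    37  fog   Jul      200
1   11    42  fog   Jun      200
2   -7    -1  sun   Jul      257
3   -4     6  sun   Jul      257
take first 2 rows:
   low  high cond month  rain_mm
0   27    37  fog   Jul      200
1   11    42  fog   Jun      200
add column rain_mm_times_high = t['rain_mm'] * t['high']:
   low  high cond month  rain_mm  rain_mm_times_high
0   27    37  fog   Jul      200                7400
1   11    42  fog   Jun      200                8400
So min() = 7400.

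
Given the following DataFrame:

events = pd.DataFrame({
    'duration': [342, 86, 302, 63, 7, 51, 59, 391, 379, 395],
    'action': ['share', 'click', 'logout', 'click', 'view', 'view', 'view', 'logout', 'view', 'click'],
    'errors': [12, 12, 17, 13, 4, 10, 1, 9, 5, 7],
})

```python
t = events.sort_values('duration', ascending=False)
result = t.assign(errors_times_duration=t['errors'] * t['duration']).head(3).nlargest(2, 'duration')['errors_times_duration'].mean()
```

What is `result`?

3142.0

sort by duration descending:
   duration  action  errors
9       395   click       7
7       391  logout       9
8       379    view       5
0       342   share      12
2       302  logout      17
1        86   click      12
3        63   click      13
6        59    view       1
5        51    view      10
4         7    view       4
add column errors_times_duration = t['errors'] * t['duration']:
   duration  action  errors  errors_times_duration
9       395   click       7                   2765
7       391  logout       9                   3519
8       379    view       5                   1895
0       342   share      12                   4104
2       302  logout      17                   5134
1        86   click      12                   1032
3        63   click      13                    819
6        59    view       1                     59
5        51    view      10                    510
4         7    view       4                     28
take first 3 rows:
   duration  action  errors  errors_times_duration
9       395   click       7                   2765
7       391  logout       9                   3519
8       379    view       5                   1895
take 2 rows with largest duration:
   duration  action  errors  errors_times_duration
9       395   click       7                   2765
7       391  logout       9                   3519
Hence 3142.0.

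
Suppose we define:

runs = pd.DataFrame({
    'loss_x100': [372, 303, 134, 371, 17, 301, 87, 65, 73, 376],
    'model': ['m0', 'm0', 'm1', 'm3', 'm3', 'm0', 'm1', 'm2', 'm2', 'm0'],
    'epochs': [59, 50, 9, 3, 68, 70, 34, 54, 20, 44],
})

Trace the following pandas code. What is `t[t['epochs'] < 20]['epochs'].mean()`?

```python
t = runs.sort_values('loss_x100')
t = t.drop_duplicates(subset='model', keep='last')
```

6.0

sort by loss_x100:
   loss_x100 model  epochs
4         17    m3      68
7         65    m2      54
8         73    m2      20
6         87    m1      34
2        134    m1       9
5        301    m0      70
1        303    m0      50
3        371    m3       3
0        372    m0      59
9        376    m0      44
drop duplicate model (keep=last):
   loss_x100 model  epochs
8         73    m2      20
2        134    m1       9
3        371    m3       3
9        376    m0      44
filter rows where epochs < 20:
   loss_x100 model  epochs
2        134    m1       9
3        371    m3       3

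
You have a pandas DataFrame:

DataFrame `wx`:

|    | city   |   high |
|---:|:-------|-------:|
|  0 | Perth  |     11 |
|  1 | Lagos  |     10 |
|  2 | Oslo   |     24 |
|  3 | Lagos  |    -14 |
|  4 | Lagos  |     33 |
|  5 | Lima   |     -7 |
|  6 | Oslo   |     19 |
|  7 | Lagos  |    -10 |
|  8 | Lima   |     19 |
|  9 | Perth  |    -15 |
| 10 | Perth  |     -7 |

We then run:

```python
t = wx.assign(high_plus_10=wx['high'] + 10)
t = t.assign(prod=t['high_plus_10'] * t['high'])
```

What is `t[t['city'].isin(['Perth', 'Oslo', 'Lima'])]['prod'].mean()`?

add column high_plus_10 = wx['high'] + 10:
     city  high  high_plus_10
0   Perth    11            21
1   Lagos    10            20
2    Oslo    24            34
3   Lagos   -14            -4
4   Lagos    33            43
5    Lima    -7             3
6    Oslo    19            29
7   Lagos   -10             0
8    Lima    19            29
9   Perth   -15            -5
10  Perth    -7             3
add column prod = t['high_plus_10'] * t['high']:
     city  high  high_plus_10  prod
0   Perth    11            21   231
1   Lagos    10            20   200
2    Oslo    24            34   816
3   Lagos   -14            -4    56
4   Lagos    33            43  1419
5    Lima    -7             3   -21
6    Oslo    19            29   551
7   Lagos   -10             0     0
8    Lima    19            29   551
9   Perth   -15            -5    75
10  Perth    -7             3   -21
filter rows where city in ['Perth', 'Oslo', 'Lima']:
     city  high  high_plus_10  prod
0   Perth    11            21   231
2    Oslo    24            34   816
5    Lima    -7             3   -21
6    Oslo    19            29   551
8    Lima    19            29   551
9   Perth   -15            -5    75
10  Perth    -7             3   -21

311.714285714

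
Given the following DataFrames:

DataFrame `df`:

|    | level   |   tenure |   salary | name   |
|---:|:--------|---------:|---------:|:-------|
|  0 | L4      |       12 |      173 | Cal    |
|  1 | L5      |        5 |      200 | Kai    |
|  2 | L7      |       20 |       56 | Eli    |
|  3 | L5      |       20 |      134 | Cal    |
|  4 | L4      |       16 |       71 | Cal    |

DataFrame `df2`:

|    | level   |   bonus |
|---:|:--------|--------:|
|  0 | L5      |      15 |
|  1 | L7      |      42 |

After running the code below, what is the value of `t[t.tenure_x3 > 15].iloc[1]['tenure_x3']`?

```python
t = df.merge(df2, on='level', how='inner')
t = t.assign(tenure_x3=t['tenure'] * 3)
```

60

merge on 'level' (how='inner') → 3 rows:
  level  tenure  salary name  bonus
0    L5       5     200  Kai     15
1    L7      20      56  Eli     42
2    L5      20     134  Cal     15
add column tenure_x3 = t['tenure'] * 3:
  level  tenure  salary name  bonus  tenure_x3
0    L5       5     200  Kai     15         15
1    L7      20      56  Eli     42         60
2    L5      20     134  Cal     15         60
filter rows where tenure_x3 > 15:
  level  tenure  salary name  bonus  tenure_x3
1    L7      20      56  Eli     42         60
2    L5      20     134  Cal     15         60
Finally, value at position 1, column 'tenure_x3' = 60.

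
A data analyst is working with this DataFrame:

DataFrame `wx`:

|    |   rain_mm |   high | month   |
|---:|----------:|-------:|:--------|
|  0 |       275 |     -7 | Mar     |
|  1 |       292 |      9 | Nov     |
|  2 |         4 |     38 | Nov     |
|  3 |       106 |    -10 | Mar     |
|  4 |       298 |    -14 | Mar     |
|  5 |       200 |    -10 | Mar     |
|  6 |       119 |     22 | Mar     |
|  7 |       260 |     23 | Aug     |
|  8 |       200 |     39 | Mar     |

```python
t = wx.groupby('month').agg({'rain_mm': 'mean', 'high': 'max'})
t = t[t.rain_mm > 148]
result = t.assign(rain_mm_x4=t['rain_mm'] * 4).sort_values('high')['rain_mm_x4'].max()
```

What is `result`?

group by month: mean(rain_mm), max(high):
          rain_mm  high
month                  
Aug    260.000000    23
Mar    199.666667    39
Nov    148.000000    38
filter rows where rain_mm > 148:
          rain_mm  high
month                  
Aug    260.000000    23
Mar    199.666667    39
add column rain_mm_x4 = t['rain_mm'] * 4:
          rain_mm  high   rain_mm_x4
month                               
Aug    260.000000    23  1040.000000
Mar    199.666667    39   798.666667
sort by high:
          rain_mm  high   rain_mm_x4
month                               
Aug    260.000000    23  1040.000000
Mar    199.666667    39   798.666667
Hence 1040.0.

1040.0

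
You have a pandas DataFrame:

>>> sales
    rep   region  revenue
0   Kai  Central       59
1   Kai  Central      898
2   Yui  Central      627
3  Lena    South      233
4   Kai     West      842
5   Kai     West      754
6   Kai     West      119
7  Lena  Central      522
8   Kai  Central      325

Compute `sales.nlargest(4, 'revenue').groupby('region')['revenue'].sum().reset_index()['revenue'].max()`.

take 4 rows with largest revenue:
   rep   region  revenue
1  Kai  Central      898
4  Kai     West      842
5  Kai     West      754
2  Yui  Central      627
group by region, sum of revenue:
region
Central    1525
West       1596
Name: revenue, dtype: int64
reset_index():
    region  revenue
0  Central     1525
1     West     1596

1596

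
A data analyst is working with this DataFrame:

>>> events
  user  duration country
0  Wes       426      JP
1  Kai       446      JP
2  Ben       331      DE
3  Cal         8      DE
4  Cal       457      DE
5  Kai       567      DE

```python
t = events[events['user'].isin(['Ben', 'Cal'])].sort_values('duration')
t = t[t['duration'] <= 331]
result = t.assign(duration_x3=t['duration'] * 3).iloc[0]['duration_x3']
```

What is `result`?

24

filter rows where user in ['Ben', 'Cal']:
  user  duration country
2  Ben       331      DE
3  Cal         8      DE
4  Cal       457      DE
sort by duration:
  user  duration country
3  Cal         8      DE
2  Ben       331      DE
4  Cal       457      DE
filter rows where duration <= 331:
  user  duration country
3  Cal         8      DE
2  Ben       331      DE
add column duration_x3 = t['duration'] * 3:
  user  duration country  duration_x3
3  Cal         8      DE           24
2  Ben       331      DE          993
Hence 24.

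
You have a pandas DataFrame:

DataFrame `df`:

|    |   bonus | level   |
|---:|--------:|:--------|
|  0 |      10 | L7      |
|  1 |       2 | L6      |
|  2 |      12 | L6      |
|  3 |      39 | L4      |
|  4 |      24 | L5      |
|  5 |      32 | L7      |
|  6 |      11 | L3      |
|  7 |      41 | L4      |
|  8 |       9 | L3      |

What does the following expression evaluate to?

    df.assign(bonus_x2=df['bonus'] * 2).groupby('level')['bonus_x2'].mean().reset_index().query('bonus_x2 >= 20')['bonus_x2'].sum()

add column bonus_x2 = df['bonus'] * 2:
   bonus level  bonus_x2
0     10    L7        20
1      2    L6         4
2     12    L6        24
3     39    L4        78
4     24    L5        48
5     32    L7        64
6     11    L3        22
7     41    L4        82
8      9    L3        18
group by level, mean of bonus_x2:
level
L3    20.0
L4    80.0
L5    48.0
L6    14.0
L7    42.0
Name: bonus_x2, dtype: float64
reset_index():
  level  bonus_x2
0    L3      20.0
1    L4      80.0
2    L5      48.0
3    L6      14.0
4    L7      42.0
filter rows where bonus_x2 >= 20:
  level  bonus_x2
0    L3      20.0
1    L4      80.0
2    L5      48.0
4    L7      42.0

190.0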